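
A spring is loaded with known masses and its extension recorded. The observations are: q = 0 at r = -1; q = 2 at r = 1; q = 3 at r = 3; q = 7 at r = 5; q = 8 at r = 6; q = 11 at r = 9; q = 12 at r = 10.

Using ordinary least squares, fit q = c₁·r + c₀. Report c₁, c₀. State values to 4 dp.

The normal equations are: 253·c₁ + 33·c₀ = 313;  33·c₁ + 7·c₀ = 43.
Δ = 253·7 − 33² = 682.
c₁ = (313·7 − 33·43)/682 = 386/341; c₀ = (253·43 − 33·313)/682 = 25/31.

c₁ = 1.1320, c₀ = 0.8065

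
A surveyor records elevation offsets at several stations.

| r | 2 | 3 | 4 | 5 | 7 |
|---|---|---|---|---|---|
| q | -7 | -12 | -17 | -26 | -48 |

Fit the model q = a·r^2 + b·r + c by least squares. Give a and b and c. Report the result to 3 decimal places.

a = -0.984, b = 0.691, c = -4.635

Setting ∂/∂a … = 0 gives: 3379·a + 567·b + 103·c = -3410;  567·a + 103·b + 21·c = -584;  103·a + 21·b + 5·c = -110.
(Σr^2·r^2 = 3379, Σr^2·r = 567, Σr^2 = 103, Σr·r = 103, Σr = 21, Σ1 = 5, Σr^2·q = -3410, Σr·q = -584, Σq = -110.)
Row-reducing yields a = -668/679, b = 67/97, c = -3147/679.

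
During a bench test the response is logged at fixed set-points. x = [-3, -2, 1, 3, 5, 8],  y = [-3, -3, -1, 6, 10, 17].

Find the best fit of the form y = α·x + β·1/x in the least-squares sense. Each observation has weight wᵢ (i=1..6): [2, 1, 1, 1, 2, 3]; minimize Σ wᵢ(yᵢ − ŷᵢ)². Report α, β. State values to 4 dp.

α = 2.1437, β = -3.8368

MᵀWM·[α, β]ᵀ = MᵀWy reads: 274·α + 10·β = 549;  10·α + (8209/4800)·β = 119/8.
Determinant 274·(8209/4800) − 10² = 884633/2400.
α = (549·(8209/4800) − 10·(119/8))/(884633/2400) = 3792741/1769266; β = (274·(119/8) − 10·549)/(884633/2400) = -3394200/884633.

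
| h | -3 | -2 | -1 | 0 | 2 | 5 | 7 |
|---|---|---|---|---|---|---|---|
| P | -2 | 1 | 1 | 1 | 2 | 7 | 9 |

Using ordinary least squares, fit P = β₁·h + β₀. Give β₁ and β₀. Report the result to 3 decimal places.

β₁ = 1.005, β₀ = 1.566

Setting ∂/∂β₁ … = 0 gives: 92·β₁ + 8·β₀ = 105;  8·β₁ + 7·β₀ = 19.
(Σh·h = 92, Σh = 8, Σ1 = 7, Σh·P = 105, ΣP = 19.)
Eliminating β₀: 7·(row 1) − 8·(row 2) gives 580·β₁ = 7·105 − 8·19 = 583, so β₁ = 583/580.
Then β₀ = (19 − 8·(583/580))/7 = 227/145.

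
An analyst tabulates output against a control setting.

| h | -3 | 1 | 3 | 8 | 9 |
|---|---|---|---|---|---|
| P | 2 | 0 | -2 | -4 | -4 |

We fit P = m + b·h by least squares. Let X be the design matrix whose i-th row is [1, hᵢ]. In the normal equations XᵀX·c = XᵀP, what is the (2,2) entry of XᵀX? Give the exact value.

Row 2 ↔ basis h, column 2 ↔ basis h, so (XᵀX)_{2,2} = Σᵢ (h)·(h) = (-3)·(-3) + (1)·(1) + (3)·(3) + (8)·(8) + (9)·(9) = 164.

164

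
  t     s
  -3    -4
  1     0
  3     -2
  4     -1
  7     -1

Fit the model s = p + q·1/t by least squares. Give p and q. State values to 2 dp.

From the data, Σ1 = 5, Σ1/t = 39/28, Σ1/t·1/t = 9209/7056.
For Aᵀs: Σs = -8, Σ1/t·s = 23/84.
Normal equations: [[5, 39/28]; [39/28, 9209/7056]]·[p, q]ᵀ = [-8, 23/84]ᵀ.
det = 5·(9209/7056) − (39/28)² = 8089/1764.
p = ((-8)·(9209/7056) − (39/28)·(23/84))/(8089/1764) = -76363/32356; q = (5·(23/84) − (39/28)·(-8))/(8089/1764) = 22071/8089.

p = -2.36, q = 2.73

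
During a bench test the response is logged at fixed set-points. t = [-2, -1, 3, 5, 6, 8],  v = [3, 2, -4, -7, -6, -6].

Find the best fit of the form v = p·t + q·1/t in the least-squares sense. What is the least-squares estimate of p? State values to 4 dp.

p = -0.9278

The normal equations are: 139·p + 6·q = -139;  6·p + (20801/14400)·q = -479/60.
(Σt·t = 139, Σt·1/t = 6, Σ1/t·1/t = 20801/14400, Σt·v = -139, Σ1/t·v = -479/60.)
Δ = 139·(20801/14400) − 6² = 2372939/14400.
p = ((-139)·(20801/14400) − 6·(-479/60))/(2372939/14400) = -2201579/2372939; q = (139·(-479/60) − 6·(-139))/(2372939/14400) = -3969840/2372939.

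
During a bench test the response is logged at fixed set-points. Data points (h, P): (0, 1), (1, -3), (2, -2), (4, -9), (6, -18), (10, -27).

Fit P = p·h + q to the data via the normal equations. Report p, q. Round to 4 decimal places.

With design matrix M, MᵀM = [[157, 23]; [23, 6]] and MᵀP = [-421, -58]ᵀ.
Eliminating q: 6·(row 1) − 23·(row 2) gives 413·p = 6·(-421) − 23·(-58) = -1192, so p = -1192/413.
Then q = ((-58) − 23·(-1192/413))/6 = 577/413.

p = -2.8862, q = 1.3971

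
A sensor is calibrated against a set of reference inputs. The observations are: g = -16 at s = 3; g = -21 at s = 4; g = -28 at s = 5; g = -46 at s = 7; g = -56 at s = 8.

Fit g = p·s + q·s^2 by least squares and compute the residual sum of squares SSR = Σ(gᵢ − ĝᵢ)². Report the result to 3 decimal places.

SSR = 2.176

The normal system MᵀM·[p, q]ᵀ = Mᵀg is [[163, 1071]; [1071, 7459]]·[p, q]ᵀ = [-1042, -7018]ᵀ.
det = 163·7459 − 1071² = 68776.
p = ((-1042)·7459 − 1071·(-7018))/68776 = -32000/8597; q = (163·(-7018) − 1071·(-1042))/68776 = -3494/8597.
Residuals: -10106/8597, 3367/8597, 6634/8597, -256/8597, -1816/8597; SSR = 18709/8597.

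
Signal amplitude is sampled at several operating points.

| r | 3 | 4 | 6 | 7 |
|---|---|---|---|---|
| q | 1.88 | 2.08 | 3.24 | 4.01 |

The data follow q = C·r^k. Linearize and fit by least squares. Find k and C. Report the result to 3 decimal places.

k = 0.913, C = 0.645

Linearized form: ln q = k·ln r + ln C. From the 4 transformed points,
Σln r = 6.2226, Σ(ln r)² = 10.1257, Σln q = 3.9280, Σln r·ln q = 6.5176.
Equations: 10.1257·k + 6.2226·ln C = 6.5176;  6.2226·k + 4·ln C = 3.9280.
Δ = 10.1257·4 − (6.2226)² = 1.7825; k = (6.5176·4 − 6.2226·3.9280)/1.7825 = 0.91341, ln C = (10.1257·3.9280 − 6.2226·6.5176)/1.7825 = -0.43895, so C = exp(-0.43895) = 0.64472.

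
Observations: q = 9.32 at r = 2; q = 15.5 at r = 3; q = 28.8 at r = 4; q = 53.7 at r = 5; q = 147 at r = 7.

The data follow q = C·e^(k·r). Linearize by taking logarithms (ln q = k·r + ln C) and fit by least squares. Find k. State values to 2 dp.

Let Y = ln q. Fitting Y = k·r + ln C by least squares:
Σr = 21.0000, Σ(r)² = 103.0000, Σln q = 17.3072, Σr·ln q = 80.9784.
Normal system: [[103.0000, 21.0000]; [21.0000, 5]]·[k, ln C]ᵀ = [80.9784, 17.3072]ᵀ.
Δ = 103.0000·5 − (21.0000)² = 74.0000; k = (80.9784·5 − 21.0000·17.3072)/74.0000 = 0.56001, ln C = (103.0000·17.3072 − 21.0000·80.9784)/74.0000 = 1.10942.

k = 0.56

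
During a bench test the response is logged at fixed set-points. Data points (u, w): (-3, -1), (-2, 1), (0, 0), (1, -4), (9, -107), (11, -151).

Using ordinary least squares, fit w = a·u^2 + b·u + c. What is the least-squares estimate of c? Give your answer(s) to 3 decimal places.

c = -0.410

Normal-equation sums: Σu^2·u^2 = 21300, Σu^2·u = 2026, Σu^2 = 216, Σu·u = 216, Σu = 16, Σ1 = 6.
Right-hand side: Σu^2·w = -26947, Σu·w = -2627, Σw = -262.
Row-reducing yields a = -23985/24166, b = -68203/24166, c = -4957/12083.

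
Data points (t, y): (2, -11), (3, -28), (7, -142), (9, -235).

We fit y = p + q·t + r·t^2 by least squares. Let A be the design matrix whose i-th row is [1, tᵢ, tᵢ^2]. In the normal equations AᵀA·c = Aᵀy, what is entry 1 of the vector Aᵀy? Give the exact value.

Entry 1 ↔ basis 1, so (Aᵀy)_{1} = Σᵢ yᵢ = (1)·(-11) + (1)·(-28) + (1)·(-142) + (1)·(-235) = -416.

-416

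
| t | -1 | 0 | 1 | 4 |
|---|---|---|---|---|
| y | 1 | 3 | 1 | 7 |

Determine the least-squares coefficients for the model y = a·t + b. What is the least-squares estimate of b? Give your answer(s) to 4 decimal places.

AᵀA·[a, b]ᵀ = Aᵀy reads: 18·a + 4·b = 28;  4·a + 4·b = 12.
(Σt·t = 18, Σt = 4, Σ1 = 4, Σt·y = 28, Σy = 12.)
Δ = 18·4 − 4² = 56.
a = (28·4 − 4·12)/56 = 8/7; b = (18·12 − 4·28)/56 = 13/7.

b = 1.8571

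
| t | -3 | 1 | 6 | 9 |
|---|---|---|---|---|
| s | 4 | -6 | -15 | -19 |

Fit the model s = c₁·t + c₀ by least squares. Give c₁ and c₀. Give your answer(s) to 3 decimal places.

From the data, Σt·t = 127, Σt = 13, Σ1 = 4.
Moment sums: Σt·s = -279, Σs = -36.
det = 127·4 − 13² = 339.
c₁ = ((-279)·4 − 13·(-36))/339 = -216/113; c₀ = (127·(-36) − 13·(-279))/339 = -315/113.

c₁ = -1.912, c₀ = -2.788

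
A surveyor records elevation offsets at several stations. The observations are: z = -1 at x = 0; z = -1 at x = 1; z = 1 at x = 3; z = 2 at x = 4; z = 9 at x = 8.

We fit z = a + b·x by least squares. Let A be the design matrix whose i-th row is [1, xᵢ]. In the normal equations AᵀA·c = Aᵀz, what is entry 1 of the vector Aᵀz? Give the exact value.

10

Entry 1 ↔ basis 1, so (Aᵀz)_{1} = Σᵢ zᵢ = (1)·(-1) + (1)·(-1) + (1)·(1) + (1)·(2) + (1)·(9) = 10.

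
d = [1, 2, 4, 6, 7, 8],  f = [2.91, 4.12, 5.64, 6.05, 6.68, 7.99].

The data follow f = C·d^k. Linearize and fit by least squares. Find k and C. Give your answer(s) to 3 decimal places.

Linearized form: ln f = k·ln d + ln C. From the 6 transformed points,
XᵀX = [[13.7233, 7.8966]; [7.8966, 6]], rhs = [14.6218, 9.9913]ᵀ  (here Σln d = 7.8966, Σ(ln d)² = 13.7233, Σln f = 9.9913, Σln d·ln f = 14.6218).
Δ = 13.7233·6 − (7.8966)² = 19.9843; k = (14.6218·6 − 7.8966·9.9913)/19.9843 = 0.44206, ln C = (13.7233·9.9913 − 7.8966·14.6218)/19.9843 = 1.08342, so C = exp(1.08342) = 2.95477.

k = 0.442, C = 2.955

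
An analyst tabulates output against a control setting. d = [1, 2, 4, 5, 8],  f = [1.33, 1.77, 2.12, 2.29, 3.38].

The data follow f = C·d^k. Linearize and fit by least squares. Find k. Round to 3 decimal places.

k = 0.409

With ln fᵢ as the transformed response and ln dᵢ as the regressor:
Over the data: Σln d = 5.7683, Σ(ln d)² = 9.3166, Σln f = 3.6540, Σln d·ln f = 5.3035.
Normal system: [[9.3166, 5.7683]; [5.7683, 5]]·[k, ln C]ᵀ = [5.3035, 3.6540]ᵀ.
Solving (det = 13.3096): k = 0.40871, ln C = 0.25928.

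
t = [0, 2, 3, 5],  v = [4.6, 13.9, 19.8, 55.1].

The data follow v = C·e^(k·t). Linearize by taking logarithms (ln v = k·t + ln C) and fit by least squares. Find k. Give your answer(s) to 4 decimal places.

With ln vᵢ as the transformed response and tᵢ as the regressor:
XᵀX = [[38.0000, 10.0000]; [10.0000, 4]], rhs = [34.2666, 11.1528]ᵀ  (here Σt = 10.0000, Σ(t)² = 38.0000, Σln v = 11.1528, Σt·ln v = 34.2666).
Solving (det = 52.0000): k = 0.49113, ln C = 1.56038.

k = 0.4911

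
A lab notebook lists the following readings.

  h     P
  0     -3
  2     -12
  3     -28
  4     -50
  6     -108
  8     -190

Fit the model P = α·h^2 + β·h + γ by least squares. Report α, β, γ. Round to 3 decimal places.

Normal-equation sums: Σh^2·h^2 = 5745, Σh^2·h = 827, Σh^2 = 129, Σh·h = 129, Σh = 23, Σ1 = 6.
And Σh^2·P = -17148, Σh·P = -2476, ΣP = -391.
MᵀM·[α, β, γ]ᵀ = MᵀP becomes [[5745, 827, 129]; [827, 129, 23]; [129, 23, 6]]·[α, β, γ]ᵀ = [-17148, -2476, -391]ᵀ.
Inverting the 3×3 Gram matrix, [α, β, γ]ᵀ = [-1373/462, 207/770, -2659/1155]ᵀ.

α = -2.972, β = 0.269, γ = -2.302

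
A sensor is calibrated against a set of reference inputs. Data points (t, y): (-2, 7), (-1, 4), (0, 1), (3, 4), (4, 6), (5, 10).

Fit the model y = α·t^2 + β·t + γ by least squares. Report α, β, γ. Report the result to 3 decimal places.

α = 0.599, β = -1.314, γ = 1.817

Compute the Gram sums: Σt^2·t^2 = 979, Σt^2·t = 207, Σt^2 = 55, Σt·t = 55, Σt = 9, Σ1 = 6.
Right-hand side: Σt^2·y = 414, Σt·y = 68, Σy = 32.
Solving the 3×3 system (Gaussian elimination) gives α = 91/152, β = -16579/12616, γ = 11459/6308.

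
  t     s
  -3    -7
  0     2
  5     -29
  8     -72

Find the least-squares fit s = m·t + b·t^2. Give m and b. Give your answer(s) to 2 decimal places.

m = -0.71, b = -1.03

From the data, Σt·t = 98, Σt·t^2 = 610, Σt^2·t^2 = 4802.
Moment sums: Σt·s = -700, Σt^2·s = -5396.
Eliminating b: 4802·(row 1) − 610·(row 2) gives 98496·m = 4802·(-700) − 610·(-5396) = -69840, so m = -485/684.
Then b = ((-5396) − 610·(-485/684))/4802 = -707/684.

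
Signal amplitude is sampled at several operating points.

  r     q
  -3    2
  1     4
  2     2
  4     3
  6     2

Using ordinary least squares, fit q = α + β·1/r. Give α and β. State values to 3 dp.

α = 2.167, β = 1.368

Normal-equation sums: Σ1 = 5, Σ1/r = 19/12, Σ1/r·1/r = 209/144.
Moment sums: Σq = 13, Σ1/r·q = 65/12.
So AᵀA·[α, β]ᵀ = Aᵀq: [[5, 19/12]; [19/12, 209/144]]·[α, β]ᵀ = [13, 65/12]ᵀ.
Determinant 5·(209/144) − (19/12)² = 19/4.
α = (13·(209/144) − (19/12)·(65/12))/(19/4) = 13/6; β = (5·(65/12) − (19/12)·13)/(19/4) = 26/19.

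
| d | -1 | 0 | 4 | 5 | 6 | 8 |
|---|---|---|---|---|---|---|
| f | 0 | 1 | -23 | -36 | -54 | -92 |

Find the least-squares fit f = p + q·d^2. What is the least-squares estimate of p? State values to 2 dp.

Entries of AᵀA: Σ1 = 6, Σd^2 = 142, Σd^2·d^2 = 6274.
Moment sums: Σf = -204, Σd^2·f = -9100.
Normal equations: [[6, 142]; [142, 6274]]·[p, q]ᵀ = [-204, -9100]ᵀ.
Eliminating q: 6274·(row 1) − 142·(row 2) gives 17480·p = 6274·(-204) − 142·(-9100) = 12304, so p = 1538/2185.
Then q = ((-9100) − 142·(1538/2185))/6274 = -3204/2185.

p = 0.70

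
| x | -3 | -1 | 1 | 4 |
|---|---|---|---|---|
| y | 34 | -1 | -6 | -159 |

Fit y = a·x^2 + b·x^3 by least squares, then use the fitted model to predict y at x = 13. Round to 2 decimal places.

ŷ = -4657.76

Entries of MᵀM: Σx^2·x^2 = 339, Σx^2·x^3 = 781, Σx^3·x^3 = 4827.
And Σx^2·y = -2245, Σx^3·y = -11099.
Normal equations: [[339, 781]; [781, 4827]]·[a, b]ᵀ = [-2245, -11099]ᵀ.
Eliminating b: 4827·(row 1) − 781·(row 2) gives 1026392·a = 4827·(-2245) − 781·(-11099) = -2168296, so a = -271037/128299.
Then b = ((-11099) − 781·(-271037/128299))/4827 = -251152/128299.
At x = 13: ŷ = (-271037/128299)·(169) + (-251152/128299)·(2197) = -597586197/128299.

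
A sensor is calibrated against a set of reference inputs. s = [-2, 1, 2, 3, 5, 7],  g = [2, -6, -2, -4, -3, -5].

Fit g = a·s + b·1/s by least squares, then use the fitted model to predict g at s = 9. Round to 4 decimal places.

AᵀA·[a, b]ᵀ = Aᵀg reads: 92·a + 6·b = -76;  6·a + (36857/22050)·b = -1118/105.
Eliminating b: (36857/22050)·(row 1) − 6·(row 2) gives (1298522/11025)·a = (36857/22050)·(-76) − 6·(-1118/105) = -696226/11025, so a = -348113/649261.
Then b = ((-1118/105) − 6·(-348113/649261))/(36857/22050) = -2886240/649261.
At s = 9: ĝ = (-348113/649261)·(9) + (-2886240/649261)·(1/9) = -10361131/1947783.

ĝ = -5.3194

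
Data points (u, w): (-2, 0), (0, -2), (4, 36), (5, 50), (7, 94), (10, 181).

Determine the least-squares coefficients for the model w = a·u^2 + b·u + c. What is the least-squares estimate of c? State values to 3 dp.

From the data, Σu^2·u^2 = 13298, Σu^2·u = 1524, Σu^2 = 194, Σu·u = 194, Σu = 24, Σ1 = 6.
Right-hand side: Σu^2·w = 24532, Σu·w = 2862, Σw = 359.
So XᵀX·[a, b, c]ᵀ = Xᵀw: [[13298, 1524, 194]; [1524, 194, 24]; [194, 24, 6]]·[a, b, c]ᵀ = [24532, 2862, 359]ᵀ.
Row-reducing yields a = 299905/193468, b = 23913/8794, c = -225437/193468.

c = -1.165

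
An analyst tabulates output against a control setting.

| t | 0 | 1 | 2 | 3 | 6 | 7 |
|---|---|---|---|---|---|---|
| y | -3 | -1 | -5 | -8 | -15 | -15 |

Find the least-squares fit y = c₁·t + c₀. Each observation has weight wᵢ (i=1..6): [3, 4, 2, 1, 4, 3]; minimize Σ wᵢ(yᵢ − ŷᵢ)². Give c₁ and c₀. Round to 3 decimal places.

Sums needed: Σwᵢ·t·t = 312, Σwᵢ·t = 56, Σwᵢ·1 = 17.
Moment sums: Σwᵢ·t·y = -723, Σwᵢ·y = -136.
Normal equations: [[312, 56]; [56, 17]]·[c₁, c₀]ᵀ = [-723, -136]ᵀ.
Eliminating c₀: 17·(row 1) − 56·(row 2) gives 2168·c₁ = 17·(-723) − 56·(-136) = -4675, so c₁ = -4675/2168.
Then c₀ = ((-136) − 56·(-4675/2168))/17 = -243/271.

c₁ = -2.156, c₀ = -0.897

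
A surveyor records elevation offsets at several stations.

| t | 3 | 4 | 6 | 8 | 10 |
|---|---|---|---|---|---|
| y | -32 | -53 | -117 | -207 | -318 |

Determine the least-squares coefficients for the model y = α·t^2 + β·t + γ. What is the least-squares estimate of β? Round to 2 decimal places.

β = -1.18

Forming XᵀX = [[15729, 1819, 225]; [1819, 225, 31]; [225, 31, 5]] and Xᵀy = [-50396, -5846, -727]ᵀ gives XᵀX·[α, β, γ]ᵀ = Xᵀy.
Solving the 3×3 system (Gaussian elimination) gives α = -15463/5044, β = -5963/5044, γ = -148/1261.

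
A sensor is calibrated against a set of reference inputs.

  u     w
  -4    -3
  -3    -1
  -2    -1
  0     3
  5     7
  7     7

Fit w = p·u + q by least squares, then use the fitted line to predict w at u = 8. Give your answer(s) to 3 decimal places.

ŵ = 9.020

Normal-equation sums: Σu·u = 103, Σu = 3, Σ1 = 6.
Moment sums: Σu·w = 101, Σw = 12.
So AᵀA·[p, q]ᵀ = Aᵀw: [[103, 3]; [3, 6]]·[p, q]ᵀ = [101, 12]ᵀ.
Determinant 103·6 − 3² = 609.
p = (101·6 − 3·12)/609 = 190/203; q = (103·12 − 3·101)/609 = 311/203.
At u = 8: ŵ = (190/203)·(8) + (311/203)·(1) = 1831/203.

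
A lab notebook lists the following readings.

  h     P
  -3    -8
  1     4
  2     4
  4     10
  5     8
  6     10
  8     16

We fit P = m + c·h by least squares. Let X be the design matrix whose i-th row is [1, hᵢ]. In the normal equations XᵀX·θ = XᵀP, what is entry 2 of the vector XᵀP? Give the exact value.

Entry 2 ↔ basis h, so (XᵀP)_{2} = Σᵢ (h)·Pᵢ = (-3)·(-8) + (1)·(4) + (2)·(4) + (4)·(10) + (5)·(8) + (6)·(10) + (8)·(16) = 304.

304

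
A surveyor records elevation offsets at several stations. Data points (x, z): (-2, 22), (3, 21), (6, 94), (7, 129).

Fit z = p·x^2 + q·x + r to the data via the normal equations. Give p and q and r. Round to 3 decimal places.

p = 3.020, q = -3.158, r = 3.558

From the data, Σx^2·x^2 = 3794, Σx^2·x = 578, Σx^2 = 98, Σx·x = 98, Σx = 14, Σ1 = 4.
Right-hand side: Σx^2·z = 9982, Σx·z = 1486, Σz = 266.
Solving the 3×3 system (Gaussian elimination) gives p = 1640/543, q = -1715/543, r = 644/181.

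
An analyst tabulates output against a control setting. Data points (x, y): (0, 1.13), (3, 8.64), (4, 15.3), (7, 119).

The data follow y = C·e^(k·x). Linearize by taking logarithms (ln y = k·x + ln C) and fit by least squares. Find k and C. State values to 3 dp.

Taking logs, ln y = k·x + ln C, so regress ln y on x.
XᵀX = [[74.0000, 14.0000]; [14.0000, 4]], rhs = [50.8345, 9.7856]ᵀ  (here Σx = 14.0000, Σ(x)² = 74.0000, Σln y = 9.7856, Σx·ln y = 50.8345).
Solving (det = 100.0000): k = 0.66340, ln C = 0.12451, so C = exp(0.12451) = 1.13260.

k = 0.663, C = 1.133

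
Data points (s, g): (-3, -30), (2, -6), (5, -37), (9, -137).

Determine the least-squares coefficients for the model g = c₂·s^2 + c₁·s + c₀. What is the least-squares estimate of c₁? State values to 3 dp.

Setting ∂/∂c₂ … = 0 gives: 7283·c₂ + 835·c₁ + 119·c₀ = -12316;  835·c₂ + 119·c₁ + 13·c₀ = -1340;  119·c₂ + 13·c₁ + 4·c₀ = -210.
Row-reducing yields c₂ = -57011/28776, c₁ = 7859/2616, c₀ = -15937/4796.

c₁ = 3.004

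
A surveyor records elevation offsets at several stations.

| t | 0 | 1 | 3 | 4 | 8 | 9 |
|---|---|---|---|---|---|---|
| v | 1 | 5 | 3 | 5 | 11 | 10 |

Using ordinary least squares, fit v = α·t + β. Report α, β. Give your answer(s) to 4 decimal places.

Compute the Gram sums: Σt·t = 171, Σt = 25, Σ1 = 6.
For Aᵀv: Σt·v = 212, Σv = 35.
AᵀA·[α, β]ᵀ = Aᵀv becomes [[171, 25]; [25, 6]]·[α, β]ᵀ = [212, 35]ᵀ.
det = 171·6 − 25² = 401.
α = (212·6 − 25·35)/401 = 397/401; β = (171·35 − 25·212)/401 = 685/401.

α = 0.9900, β = 1.7082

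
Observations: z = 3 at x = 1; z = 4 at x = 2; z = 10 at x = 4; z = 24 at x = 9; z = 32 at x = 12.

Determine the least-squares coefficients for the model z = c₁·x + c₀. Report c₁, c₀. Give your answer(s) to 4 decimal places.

c₁ = 2.7152, c₀ = -0.6054

Sums needed: Σx·x = 246, Σx = 28, Σ1 = 5.
Moment sums: Σx·z = 651, Σz = 73.
Normal equations: [[246, 28]; [28, 5]]·[c₁, c₀]ᵀ = [651, 73]ᵀ.
Δ = 246·5 − 28² = 446.
c₁ = (651·5 − 28·73)/446 = 1211/446; c₀ = (246·73 − 28·651)/446 = -135/223.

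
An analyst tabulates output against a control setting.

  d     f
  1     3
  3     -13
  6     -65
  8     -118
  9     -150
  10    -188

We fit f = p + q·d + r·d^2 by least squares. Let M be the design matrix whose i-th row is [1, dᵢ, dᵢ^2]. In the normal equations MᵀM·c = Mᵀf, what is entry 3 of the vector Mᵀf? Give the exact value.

-40956

Entry 3 ↔ basis d^2, so (Mᵀf)_{3} = Σᵢ (d^2)·fᵢ = (1)·(3) + (9)·(-13) + (36)·(-65) + (64)·(-118) + (81)·(-150) + (100)·(-188) = -40956.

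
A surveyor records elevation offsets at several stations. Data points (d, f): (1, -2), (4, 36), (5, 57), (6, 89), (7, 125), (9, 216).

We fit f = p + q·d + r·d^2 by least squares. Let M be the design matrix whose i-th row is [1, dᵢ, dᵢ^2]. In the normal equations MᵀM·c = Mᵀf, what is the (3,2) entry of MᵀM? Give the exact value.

1478

Row 3 ↔ basis d^2, column 2 ↔ basis d, so (MᵀM)_{3,2} = Σᵢ (d^2)·(d) = (1)·(1) + (16)·(4) + (25)·(5) + (36)·(6) + (49)·(7) + (81)·(9) = 1478.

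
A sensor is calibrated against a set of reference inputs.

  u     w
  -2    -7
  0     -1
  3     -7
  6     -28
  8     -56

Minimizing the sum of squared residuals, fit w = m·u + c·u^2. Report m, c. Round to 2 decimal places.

The normal equations are: 113·m + 747·c = -623;  747·m + 5489·c = -4683.
(Σu·u = 113, Σu·u^2 = 747, Σu^2·u^2 = 5489, Σu·w = -623, Σu^2·w = -4683.)
Eliminating c: 5489·(row 1) − 747·(row 2) gives 62248·m = 5489·(-623) − 747·(-4683) = 78554, so m = 1267/1004.
Then c = ((-4683) − 747·(1267/1004))/5489 = -1029/1004.

m = 1.26, c = -1.02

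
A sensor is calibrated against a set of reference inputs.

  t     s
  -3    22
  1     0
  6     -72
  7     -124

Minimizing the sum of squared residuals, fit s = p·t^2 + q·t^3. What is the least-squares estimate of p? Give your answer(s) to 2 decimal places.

Forming AᵀA = [[3779, 24341]; [24341, 165035]] and Aᵀs = [-8470, -58678]ᵀ gives AᵀA·[p, q]ᵀ = Aᵀs.
Eliminating q: 165035·(row 1) − 24341·(row 2) gives 31182984·p = 165035·(-8470) − 24341·(-58678) = 30434748, so p = 2536229/2598582.
Then q = ((-58678) − 24341·(2536229/2598582))/165035 = -1297991/2598582.

p = 0.98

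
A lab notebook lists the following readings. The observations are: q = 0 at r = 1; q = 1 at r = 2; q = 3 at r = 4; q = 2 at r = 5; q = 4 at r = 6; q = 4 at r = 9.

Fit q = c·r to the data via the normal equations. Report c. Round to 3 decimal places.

c = 0.515

Entries of MᵀM: Σr·r = 163.
And Σr·q = 84.
Hence c = 84 / 163 ≈ 0.515337.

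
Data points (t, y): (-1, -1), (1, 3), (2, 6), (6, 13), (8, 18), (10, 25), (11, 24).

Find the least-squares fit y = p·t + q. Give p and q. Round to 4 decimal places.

The normal equations are: 327·p + 37·q = 752;  37·p + 7·q = 88.
Determinant 327·7 − 37² = 920.
p = (752·7 − 37·88)/920 = 251/115; q = (327·88 − 37·752)/920 = 119/115.

p = 2.1826, q = 1.0348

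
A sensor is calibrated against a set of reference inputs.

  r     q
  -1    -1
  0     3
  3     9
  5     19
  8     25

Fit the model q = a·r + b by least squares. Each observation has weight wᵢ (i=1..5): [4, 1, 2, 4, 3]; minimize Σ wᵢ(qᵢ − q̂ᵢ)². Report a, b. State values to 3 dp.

Setting ∂/∂a … = 0 gives: 314·a + 46·b = 1038;  46·a + 14·b = 168.
(Σwᵢ·r·r = 314, Σwᵢ·r = 46, Σwᵢ·1 = 14, Σwᵢ·r·q = 1038, Σwᵢ·q = 168.)
Eliminating b: 14·(row 1) − 46·(row 2) gives 2280·a = 14·1038 − 46·168 = 6804, so a = 567/190.
Then b = (168 − 46·(567/190))/14 = 417/190.

a = 2.984, b = 2.195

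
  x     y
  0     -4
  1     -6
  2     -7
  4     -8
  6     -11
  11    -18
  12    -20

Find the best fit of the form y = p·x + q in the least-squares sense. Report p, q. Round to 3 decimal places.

p = -1.282, q = -3.979

Forming MᵀM = [[322, 36]; [36, 7]] and Mᵀy = [-556, -74]ᵀ gives MᵀM·[p, q]ᵀ = Mᵀy.
Δ = 322·7 − 36² = 958.
p = ((-556)·7 − 36·(-74))/958 = -614/479; q = (322·(-74) − 36·(-556))/958 = -1906/479.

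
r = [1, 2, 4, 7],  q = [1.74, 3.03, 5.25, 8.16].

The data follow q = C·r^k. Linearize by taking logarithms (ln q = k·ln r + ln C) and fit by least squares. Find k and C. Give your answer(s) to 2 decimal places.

k = 0.79, C = 1.74

Taking logs, ln q = k·ln r + ln C, so regress ln q on ln r.
Sums: Σln r = 4.0254, Σ(ln r)² = 6.1888, Σln q = 5.4199, Σln r·ln q = 7.1521.
Normal system: [[6.1888, 4.0254]; [4.0254, 4]]·[k, ln C]ᵀ = [7.1521, 5.4199]ᵀ.
Solving (det = 8.5519): k = 0.79415, ln C = 0.55580, so C = exp(0.55580) = 1.74334.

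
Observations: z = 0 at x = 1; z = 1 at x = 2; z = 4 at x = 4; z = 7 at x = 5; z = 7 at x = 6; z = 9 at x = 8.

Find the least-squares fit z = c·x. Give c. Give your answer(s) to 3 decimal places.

Forming AᵀA = [[146]] and Aᵀz = [167]ᵀ gives AᵀA·[c]ᵀ = Aᵀz.
c = 167/146 = 1.14384.

c = 1.144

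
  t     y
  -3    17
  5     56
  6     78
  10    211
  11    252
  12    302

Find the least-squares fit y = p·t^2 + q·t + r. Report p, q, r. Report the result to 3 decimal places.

Sums needed: Σt^2·t^2 = 47379, Σt^2·t = 4373, Σt^2 = 435, Σt·t = 435, Σt = 41, Σ1 = 6.
And Σt^2·y = 99441, Σt·y = 9203, Σy = 916.
Solving the 3×3 system (Gaussian elimination) gives p = 743771/368544, q = 93045/122848, r = 108391/92136.

p = 2.018, q = 0.757, r = 1.176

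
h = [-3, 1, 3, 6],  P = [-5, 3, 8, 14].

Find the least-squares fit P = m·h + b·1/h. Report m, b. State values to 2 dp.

m = 2.25, b = 0.52

From the data, Σh·h = 55, Σh·1/h = 4, Σ1/h·1/h = 5/4.
For AᵀP: Σh·P = 126, Σ1/h·P = 29/3.
So AᵀA·[m, b]ᵀ = AᵀP: [[55, 4]; [4, 5/4]]·[m, b]ᵀ = [126, 29/3]ᵀ.
Eliminating b: (5/4)·(row 1) − 4·(row 2) gives (211/4)·m = (5/4)·126 − 4·(29/3) = 713/6, so m = 1426/633.
Then b = ((29/3) − 4·(1426/633))/(5/4) = 332/633.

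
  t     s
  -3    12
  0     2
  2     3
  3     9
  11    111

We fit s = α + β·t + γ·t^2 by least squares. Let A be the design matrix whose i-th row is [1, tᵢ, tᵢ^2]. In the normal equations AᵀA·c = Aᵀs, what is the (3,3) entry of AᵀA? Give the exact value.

Row 3 ↔ basis t^2, column 3 ↔ basis t^2, so (AᵀA)_{3,3} = Σᵢ (t^2)·(t^2) = (9)·(9) + (0)·(0) + (4)·(4) + (9)·(9) + (121)·(121) = 14819.

14819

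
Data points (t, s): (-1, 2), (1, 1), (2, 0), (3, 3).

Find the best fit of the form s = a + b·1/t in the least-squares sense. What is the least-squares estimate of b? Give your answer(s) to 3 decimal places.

b = -0.571

Forming MᵀM = [[4, 5/6]; [5/6, 85/36]] and Mᵀs = [6, 0]ᵀ gives MᵀM·[a, b]ᵀ = Mᵀs.
Eliminating b: (85/36)·(row 1) − (5/6)·(row 2) gives (35/4)·a = (85/36)·6 − (5/6)·0 = 85/6, so a = 34/21.
Then b = (0 − (5/6)·(34/21))/(85/36) = -4/7.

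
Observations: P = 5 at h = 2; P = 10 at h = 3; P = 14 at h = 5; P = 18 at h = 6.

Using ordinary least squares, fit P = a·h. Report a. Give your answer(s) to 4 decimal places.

a = 2.9459

Compute the Gram sums: Σh·h = 74.
For MᵀP: Σh·P = 218.
So MᵀM·[a]ᵀ = MᵀP: [[74]]·[a]ᵀ = [218]ᵀ.
a = 218/74 = 2.94595.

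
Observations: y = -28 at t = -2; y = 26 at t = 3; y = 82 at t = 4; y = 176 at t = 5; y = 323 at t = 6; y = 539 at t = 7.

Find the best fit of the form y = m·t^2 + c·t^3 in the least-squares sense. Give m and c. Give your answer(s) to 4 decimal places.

Setting ∂/∂m … = 0 gives: 4675·m + 28943·c = 43873;  28943·m + 184819·c = 282819.
det = 4675·184819 − 28943² = 26331576.
m = (43873·184819 − 28943·282819)/26331576 = -38533165/13165788; c = (4675·282819 − 28943·43873)/26331576 = 26181293/13165788.

m = -2.9268, c = 1.9886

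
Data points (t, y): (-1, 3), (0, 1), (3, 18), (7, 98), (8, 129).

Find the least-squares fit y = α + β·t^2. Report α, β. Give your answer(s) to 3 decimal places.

α = 0.661, β = 1.998

Forming AᵀA = [[5, 123]; [123, 6579]] and Aᵀy = [249, 13223]ᵀ gives AᵀA·[α, β]ᵀ = Aᵀy.
Determinant 5·6579 − 123² = 17766.
α = (249·6579 − 123·13223)/17766 = 1957/2961; β = (5·13223 − 123·249)/17766 = 17744/8883.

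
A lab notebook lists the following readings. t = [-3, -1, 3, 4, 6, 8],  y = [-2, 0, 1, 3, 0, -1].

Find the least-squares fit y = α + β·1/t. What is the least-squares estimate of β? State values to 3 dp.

β = 1.316

Normal-equation sums: Σ1 = 6, Σ1/t = -11/24, Σ1/t·1/t = 85/64.
For Mᵀy: Σy = 1, Σ1/t·y = 13/8.
Normal equations: [[6, -11/24]; [-11/24, 85/64]]·[α, β]ᵀ = [1, 13/8]ᵀ.
Eliminating β: (85/64)·(row 1) − (-11/24)·(row 2) gives (4469/576)·α = (85/64)·1 − (-11/24)·(13/8) = 199/96, so α = 1194/4469.
Then β = ((13/8) − (-11/24)·(1194/4469))/(85/64) = 5880/4469.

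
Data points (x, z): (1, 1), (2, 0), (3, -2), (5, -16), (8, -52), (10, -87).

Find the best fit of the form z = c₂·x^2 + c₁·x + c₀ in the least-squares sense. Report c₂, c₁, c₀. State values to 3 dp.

c₂ = -1.120, c₁ = 2.516, c₀ = -0.257

Setting ∂/∂c₂ … = 0 gives: 14819·c₂ + 1673·c₁ + 203·c₀ = -12445;  1673·c₂ + 203·c₁ + 29·c₀ = -1371;  203·c₂ + 29·c₁ + 6·c₀ = -156.
Solving the 3×3 system (Gaussian elimination) gives c₂ = -17599/15708, c₁ = 5647/2244, c₀ = -48/187.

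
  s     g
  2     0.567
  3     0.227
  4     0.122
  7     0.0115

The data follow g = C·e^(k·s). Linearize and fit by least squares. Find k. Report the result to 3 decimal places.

With ln gᵢ as the transformed response and sᵢ as the regressor:
XᵀX = [[78.0000, 16.0000]; [16.0000, 4]], rhs = [-45.2560, -8.6193]ᵀ  (here Σs = 16.0000, Σ(s)² = 78.0000, Σln g = -8.6193, Σs·ln g = -45.2560).
Solving (det = 56.0000): k = -0.76990, ln C = 0.92477.

k = -0.770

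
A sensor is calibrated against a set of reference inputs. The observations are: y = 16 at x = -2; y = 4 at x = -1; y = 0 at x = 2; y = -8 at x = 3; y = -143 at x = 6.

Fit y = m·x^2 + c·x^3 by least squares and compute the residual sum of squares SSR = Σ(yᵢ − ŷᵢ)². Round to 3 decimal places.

SSR = 1.300

MᵀM·[m, c]ᵀ = Mᵀy reads: 1410·m + 8018·c = -5152;  8018·m + 47514·c = -31236.
Δ = 1410·47514 − 8018² = 2706416.
m = ((-5152)·47514 − 8018·(-31236))/2706416 = 707265/338302; c = (1410·(-31236) − 8018·(-5152))/2706416 = -341753/338302.
Residuals: -75126/169151, 152095/169151, -47518/169151, 77765/169151, -10039/169151; SSR = 219821/169151.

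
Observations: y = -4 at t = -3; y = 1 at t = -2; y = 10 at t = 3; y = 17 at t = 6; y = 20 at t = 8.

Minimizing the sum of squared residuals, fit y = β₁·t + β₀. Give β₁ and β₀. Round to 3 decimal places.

From the data, Σt·t = 122, Σt = 12, Σ1 = 5.
And Σt·y = 302, Σy = 44.
So AᵀA·[β₁, β₀]ᵀ = Aᵀy: [[122, 12]; [12, 5]]·[β₁, β₀]ᵀ = [302, 44]ᵀ.
Δ = 122·5 − 12² = 466.
β₁ = (302·5 − 12·44)/466 = 491/233; β₀ = (122·44 − 12·302)/466 = 872/233.

β₁ = 2.107, β₀ = 3.742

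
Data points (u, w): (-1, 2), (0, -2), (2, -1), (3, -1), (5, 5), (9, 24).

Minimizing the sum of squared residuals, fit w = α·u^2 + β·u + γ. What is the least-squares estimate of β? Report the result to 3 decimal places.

Sums needed: Σu^2·u^2 = 7284, Σu^2·u = 888, Σu^2 = 120, Σu·u = 120, Σu = 18, Σ1 = 6.
Right-hand side: Σu^2·w = 2058, Σu·w = 234, Σw = 27.
Normal equations: [[7284, 888, 120]; [888, 120, 18]; [120, 18, 6]]·[α, β, γ]ᵀ = [2058, 234, 27]ᵀ.
Row-reducing yields α = 49/110, β = -137/110, γ = -37/55.

β = -1.245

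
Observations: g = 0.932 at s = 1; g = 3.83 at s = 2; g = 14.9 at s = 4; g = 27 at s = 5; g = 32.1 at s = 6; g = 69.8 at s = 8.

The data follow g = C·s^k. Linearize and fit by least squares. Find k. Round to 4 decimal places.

k = 2.0471

Taking logs, ln g = k·ln s + ln C, so regress ln g on ln s.
XᵀX = [[12.5270, 7.5601]; [7.5601, 6]], rhs = [25.0240, 14.9841]ᵀ  (here Σln s = 7.5601, Σ(ln s)² = 12.5270, Σln g = 14.9841, Σln s·ln g = 25.0240).
Solving (det = 18.0074): k = 2.04710, ln C = -0.08202.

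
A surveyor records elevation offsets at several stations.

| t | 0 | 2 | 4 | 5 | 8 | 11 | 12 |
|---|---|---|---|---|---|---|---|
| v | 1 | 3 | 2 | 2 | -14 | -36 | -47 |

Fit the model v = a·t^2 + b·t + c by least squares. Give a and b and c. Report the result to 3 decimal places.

From the data, Σt^2·t^2 = 40370, Σt^2·t = 3768, Σt^2 = 374, Σt·t = 374, Σt = 42, Σ1 = 7.
For Mᵀv: Σt^2·v = -11926, Σt·v = -1048, Σv = -89.
MᵀM·[a, b, c]ᵀ = Mᵀv becomes [[40370, 3768, 374]; [3768, 374, 42]; [374, 42, 7]]·[a, b, c]ᵀ = [-11926, -1048, -89]ᵀ.
Inverting the 3×3 Gram matrix, [a, b, c]ᵀ = [-9420/16957, 46231/16957, 10315/16957]ᵀ.

a = -0.556, b = 2.726, c = 0.608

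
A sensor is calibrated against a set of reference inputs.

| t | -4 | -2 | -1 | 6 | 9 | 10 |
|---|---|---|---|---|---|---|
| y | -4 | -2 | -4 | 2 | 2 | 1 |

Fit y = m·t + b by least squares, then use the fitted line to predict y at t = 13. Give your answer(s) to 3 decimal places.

ŷ = 3.460

Forming AᵀA = [[238, 18]; [18, 6]] and Aᵀy = [64, -5]ᵀ gives AᵀA·[m, b]ᵀ = Aᵀy.
Determinant 238·6 − 18² = 1104.
m = (64·6 − 18·(-5))/1104 = 79/184; b = (238·(-5) − 18·64)/1104 = -1171/552.
At t = 13: ŷ = (79/184)·(13) + (-1171/552)·(1) = 955/276.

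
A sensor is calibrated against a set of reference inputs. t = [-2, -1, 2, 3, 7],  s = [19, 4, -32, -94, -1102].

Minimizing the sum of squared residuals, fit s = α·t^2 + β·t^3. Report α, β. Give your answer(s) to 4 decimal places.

α = -1.4245, β = -3.0095

Entries of AᵀA: Σt^2·t^2 = 2515, Σt^2·t^3 = 17049, Σt^3·t^3 = 118507.
Right-hand side: Σt^2·s = -54892, Σt^3·s = -380936.
AᵀA·[α, β]ᵀ = Aᵀs becomes [[2515, 17049]; [17049, 118507]]·[α, β]ᵀ = [-54892, -380936]ᵀ.
Eliminating β: 118507·(row 1) − 17049·(row 2) gives 7376704·α = 118507·(-54892) − 17049·(-380936) = -10508380, so α = -2627095/1844176.
Then β = ((-380936) − 17049·(-2627095/1844176))/118507 = -5550083/1844176.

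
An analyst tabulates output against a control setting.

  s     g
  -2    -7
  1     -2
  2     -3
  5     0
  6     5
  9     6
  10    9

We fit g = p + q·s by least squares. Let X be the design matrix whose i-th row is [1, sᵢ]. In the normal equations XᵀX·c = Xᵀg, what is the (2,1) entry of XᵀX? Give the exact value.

31

Row 2 ↔ basis s, column 1 ↔ basis 1, so (XᵀX)_{2,1} = Σᵢ s = (-2)·(1) + (1)·(1) + (2)·(1) + (5)·(1) + (6)·(1) + (9)·(1) + (10)·(1) = 31.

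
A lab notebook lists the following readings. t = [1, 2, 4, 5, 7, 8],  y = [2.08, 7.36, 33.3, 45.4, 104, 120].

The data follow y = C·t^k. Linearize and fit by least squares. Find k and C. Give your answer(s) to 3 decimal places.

Linearized form: ln y = k·ln t + ln C. From the 6 transformed points,
XᵀX = [[13.1032, 7.7142]; [7.7142, 6]], rhs = [31.3770, 19.4814]ᵀ  (here Σln t = 7.7142, Σ(ln t)² = 13.1032, Σln y = 19.4814, Σln t·ln y = 31.3770).
Δ = 13.1032·6 − (7.7142)² = 19.1098; k = (31.3770·6 − 7.7142·19.4814)/19.1098 = 1.98736, ln C = (13.1032·19.4814 − 7.7142·31.3770)/19.1098 = 0.69173, so C = exp(0.69173) = 1.99718.

k = 1.987, C = 1.997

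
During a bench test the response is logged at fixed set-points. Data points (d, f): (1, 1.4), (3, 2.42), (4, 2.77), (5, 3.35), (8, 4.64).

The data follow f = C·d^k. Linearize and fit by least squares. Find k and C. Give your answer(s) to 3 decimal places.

k = 0.565, C = 1.348

Linearized form: ln f = k·ln d + ln C. From the 5 transformed points,
Σln d = 6.1738, Σ(ln d)² = 10.0431, Σln f = 4.9828, Σln d·ln f = 7.5204.
Normal system: [[10.0431, 6.1738]; [6.1738, 5]]·[k, ln C]ᵀ = [7.5204, 4.9828]ᵀ.
Slope k = (n·Σln d·ln f − Σln d·Σln f)/(n·Σ(ln d)² − (Σln d)²) = (5·7.5204 − 6.1738·4.9828)/12.1000 = 0.56526; ln C = (Σln f − k·Σln d)/n = 0.29859, so C = exp(0.29859) = 1.34796.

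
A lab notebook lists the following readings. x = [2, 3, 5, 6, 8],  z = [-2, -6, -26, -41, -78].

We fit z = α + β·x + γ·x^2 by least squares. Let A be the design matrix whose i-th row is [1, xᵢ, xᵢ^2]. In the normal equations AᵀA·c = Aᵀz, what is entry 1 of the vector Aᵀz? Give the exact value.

-153

Entry 1 ↔ basis 1, so (Aᵀz)_{1} = Σᵢ zᵢ = (1)·(-2) + (1)·(-6) + (1)·(-26) + (1)·(-41) + (1)·(-78) = -153.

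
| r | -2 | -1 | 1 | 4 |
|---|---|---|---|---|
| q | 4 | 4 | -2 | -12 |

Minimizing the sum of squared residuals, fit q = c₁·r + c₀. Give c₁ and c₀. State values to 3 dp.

Forming AᵀA = [[22, 2]; [2, 4]] and Aᵀq = [-62, -6]ᵀ gives AᵀA·[c₁, c₀]ᵀ = Aᵀq.
Eliminating c₀: 4·(row 1) − 2·(row 2) gives 84·c₁ = 4·(-62) − 2·(-6) = -236, so c₁ = -59/21.
Then c₀ = ((-6) − 2·(-59/21))/4 = -2/21.

c₁ = -2.810, c₀ = -0.095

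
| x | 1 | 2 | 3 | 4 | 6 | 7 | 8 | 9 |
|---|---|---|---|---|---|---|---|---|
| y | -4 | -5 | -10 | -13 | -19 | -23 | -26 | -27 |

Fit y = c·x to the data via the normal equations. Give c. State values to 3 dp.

c = -3.162

With design matrix M, MᵀM = [[260]] and Mᵀy = [-822]ᵀ.
c = (-822)/260 = -3.16154.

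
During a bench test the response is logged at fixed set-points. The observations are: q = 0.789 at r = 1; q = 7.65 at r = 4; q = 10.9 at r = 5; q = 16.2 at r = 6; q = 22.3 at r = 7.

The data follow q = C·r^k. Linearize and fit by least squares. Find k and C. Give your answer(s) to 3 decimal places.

Let Y = ln q. Fitting Y = k·ln r + ln C by least squares:
Over the data: Σln r = 6.7334, Σ(ln r)² = 11.5091, Σln q = 10.0761, Σln r·ln q = 17.6966.
Normal system: [[11.5091, 6.7334]; [6.7334, 5]]·[k, ln C]ᵀ = [17.6966, 10.0761]ᵀ.
Δ = 11.5091·5 − (6.7334)² = 12.2067; k = (17.6966·5 − 6.7334·10.0761)/12.2067 = 1.69061, ln C = (11.5091·10.0761 − 6.7334·17.6966)/12.2067 = -0.26149, so C = exp(-0.26149) = 0.76990.

k = 1.691, C = 0.770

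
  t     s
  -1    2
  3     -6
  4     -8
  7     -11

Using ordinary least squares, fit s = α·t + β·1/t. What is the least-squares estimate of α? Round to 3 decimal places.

α = -1.682

Setting ∂/∂α … = 0 gives: 75·α + 4·β = -129;  4·α + (8425/7056)·β = -53/7.
(Σt·t = 75, Σt·1/t = 4, Σ1/t·1/t = 8425/7056, Σt·s = -129, Σ1/t·s = -53/7.)
det = 75·(8425/7056) − 4² = 172993/2352.
α = ((-129)·(8425/7056) − 4·(-53/7))/(172993/2352) = -291043/172993; β = (75·(-53/7) − 4·(-129))/(172993/2352) = -121968/172993.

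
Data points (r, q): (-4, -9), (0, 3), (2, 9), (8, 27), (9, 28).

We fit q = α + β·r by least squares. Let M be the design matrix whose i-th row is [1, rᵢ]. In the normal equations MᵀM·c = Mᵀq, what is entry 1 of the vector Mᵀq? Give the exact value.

Entry 1 ↔ basis 1, so (Mᵀq)_{1} = Σᵢ qᵢ = (1)·(-9) + (1)·(3) + (1)·(9) + (1)·(27) + (1)·(28) = 58.

58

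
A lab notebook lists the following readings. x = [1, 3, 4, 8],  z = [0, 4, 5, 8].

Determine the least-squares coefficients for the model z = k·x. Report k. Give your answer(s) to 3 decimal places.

Setting ∂/∂k … = 0 gives: 90·k = 96.
(Σx·x = 90, Σx·z = 96.)
Hence k = 96 / 90 ≈ 1.06667.

k = 1.067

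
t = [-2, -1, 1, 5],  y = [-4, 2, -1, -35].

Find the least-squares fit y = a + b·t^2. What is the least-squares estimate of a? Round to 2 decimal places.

a = 1.96

With design matrix M, MᵀM = [[4, 31]; [31, 643]] and Mᵀy = [-38, -890]ᵀ.
Δ = 4·643 − 31² = 1611.
a = ((-38)·643 − 31·(-890))/1611 = 1052/537; b = (4·(-890) − 31·(-38))/1611 = -794/537.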